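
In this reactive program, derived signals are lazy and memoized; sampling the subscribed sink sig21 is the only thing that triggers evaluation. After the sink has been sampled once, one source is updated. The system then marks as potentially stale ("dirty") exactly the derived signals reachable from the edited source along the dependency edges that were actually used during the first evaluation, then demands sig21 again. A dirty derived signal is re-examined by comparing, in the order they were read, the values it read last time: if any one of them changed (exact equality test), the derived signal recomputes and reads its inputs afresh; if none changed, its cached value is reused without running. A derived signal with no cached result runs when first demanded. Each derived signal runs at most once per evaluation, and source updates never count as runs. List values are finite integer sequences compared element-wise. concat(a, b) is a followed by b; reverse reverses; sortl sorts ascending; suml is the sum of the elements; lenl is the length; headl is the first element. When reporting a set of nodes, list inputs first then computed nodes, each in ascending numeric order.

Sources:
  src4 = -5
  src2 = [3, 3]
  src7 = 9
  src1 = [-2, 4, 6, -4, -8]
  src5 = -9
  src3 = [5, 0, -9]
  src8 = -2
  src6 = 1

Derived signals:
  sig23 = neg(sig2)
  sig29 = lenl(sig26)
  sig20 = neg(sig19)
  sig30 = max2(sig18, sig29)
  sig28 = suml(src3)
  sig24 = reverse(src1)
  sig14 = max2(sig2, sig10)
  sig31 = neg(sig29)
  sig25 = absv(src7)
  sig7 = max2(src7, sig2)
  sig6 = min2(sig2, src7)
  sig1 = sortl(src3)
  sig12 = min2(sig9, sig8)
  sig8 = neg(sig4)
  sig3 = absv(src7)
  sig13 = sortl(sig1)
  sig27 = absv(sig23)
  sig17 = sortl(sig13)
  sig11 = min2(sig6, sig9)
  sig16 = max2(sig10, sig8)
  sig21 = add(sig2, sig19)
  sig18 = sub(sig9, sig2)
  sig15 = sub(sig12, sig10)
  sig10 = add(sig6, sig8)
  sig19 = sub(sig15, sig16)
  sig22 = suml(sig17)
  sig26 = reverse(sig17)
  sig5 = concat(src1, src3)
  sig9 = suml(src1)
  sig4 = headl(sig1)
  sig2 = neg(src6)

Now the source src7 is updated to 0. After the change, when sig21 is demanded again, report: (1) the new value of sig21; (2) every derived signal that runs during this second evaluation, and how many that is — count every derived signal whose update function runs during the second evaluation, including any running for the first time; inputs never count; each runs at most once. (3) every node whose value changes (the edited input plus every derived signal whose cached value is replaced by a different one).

Demanding sig21 again yields -22.
1 derived signals run: sig6.
The nodes whose values change: src7.
Note the absorption at sig6: it re-runs yet its value is the same, leaving the output's value untouched.

First demand of the output computes:
  sig1 = sortl([5, 0, -9]) = [-9, 0, 5]
  sig2 = neg(1) = -1
  sig4 = headl([-9, 0, 5]) = -9
  sig6 = min2(-1, 9) = -1
  sig8 = neg(-9) = 9
  sig9 = suml([-2, 4, 6, -4, -8]) = -4
  sig10 = add(-1, 9) = 8
  sig12 = min2(-4, 9) = -4
  sig15 = sub(-4, 8) = -12
  sig16 = max2(8, 9) = 9
  sig19 = sub(-12, 9) = -21
  sig21 = add(-1, -21) = -22

After the edit, cleaning proceeds:
  sig6: a read changed (src7 9->0) — executes, giving -1 — identical to its old value.
  sig10: dirty, but its reads are unchanged (sig6 unchanged, sig8 unchanged); cached 8 stands.
  sig15: dirty, but its reads are unchanged (sig12 unchanged, sig10 unchanged); cached -12 stands.
  sig16: dirty, but its reads are unchanged (sig10 unchanged, sig8 unchanged); cached 9 stands.
  sig19: dirty, but its reads are unchanged (sig15 unchanged, sig16 unchanged); cached -21 stands.
  sig21: dirty, but its reads are unchanged (sig2 unchanged, sig19 unchanged); cached -22 stands.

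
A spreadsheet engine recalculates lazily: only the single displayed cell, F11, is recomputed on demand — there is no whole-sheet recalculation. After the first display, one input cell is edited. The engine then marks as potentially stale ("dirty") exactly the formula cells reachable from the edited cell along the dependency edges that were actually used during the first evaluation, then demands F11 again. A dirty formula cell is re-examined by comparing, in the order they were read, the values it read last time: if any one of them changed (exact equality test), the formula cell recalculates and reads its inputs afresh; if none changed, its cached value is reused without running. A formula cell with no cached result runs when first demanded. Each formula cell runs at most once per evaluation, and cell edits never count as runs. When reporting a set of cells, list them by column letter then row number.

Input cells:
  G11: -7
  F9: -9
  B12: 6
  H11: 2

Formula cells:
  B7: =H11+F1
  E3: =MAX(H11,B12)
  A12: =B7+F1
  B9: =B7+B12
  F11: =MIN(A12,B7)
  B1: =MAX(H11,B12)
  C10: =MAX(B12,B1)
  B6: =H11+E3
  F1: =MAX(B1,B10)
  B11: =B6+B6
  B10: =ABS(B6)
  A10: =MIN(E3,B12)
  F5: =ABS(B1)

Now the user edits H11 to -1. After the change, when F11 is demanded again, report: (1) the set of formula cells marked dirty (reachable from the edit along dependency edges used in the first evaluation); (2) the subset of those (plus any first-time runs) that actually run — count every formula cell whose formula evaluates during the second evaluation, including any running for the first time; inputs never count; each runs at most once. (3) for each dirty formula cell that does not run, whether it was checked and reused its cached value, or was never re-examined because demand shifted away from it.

Marked dirty: A12, B1, B6, B7, B10, E3, F1, F11.
Formula cells that run: A12, B1, B6, B7, B10, E3, F1, F11 — 8 in total.
Every dirty formula cell ran.

First evaluation (everything demanded from the output):
  B1 = MAX(2, 6) = 6
  E3 = MAX(2, 6) = 6
  B6 = 2 + 6 = 8
  B10 = ABS(8) = 8
  F1 = MAX(6, 8) = 8
  B7 = 2 + 8 = 10
  A12 = 10 + 8 = 18
  F11 = MIN(18, 10) = 10

Propagation after the edit:
  B1: runs — H11 2->-1; result 6 (same value as before).
  E3: runs — H11 2->-1; result 6 (same value as before).
  B6: runs — H11 2->-1; result 5.
  B10: runs — B6 8->5; result 5.
  F1: runs — B10 8->5; result 6.
  B7: runs — H11 2->-1; F1 8->6; result 5.
  A12: runs — B7 10->5; F1 8->6; result 11.
  F11: runs — A12 18->11; B7 10->5; result 5.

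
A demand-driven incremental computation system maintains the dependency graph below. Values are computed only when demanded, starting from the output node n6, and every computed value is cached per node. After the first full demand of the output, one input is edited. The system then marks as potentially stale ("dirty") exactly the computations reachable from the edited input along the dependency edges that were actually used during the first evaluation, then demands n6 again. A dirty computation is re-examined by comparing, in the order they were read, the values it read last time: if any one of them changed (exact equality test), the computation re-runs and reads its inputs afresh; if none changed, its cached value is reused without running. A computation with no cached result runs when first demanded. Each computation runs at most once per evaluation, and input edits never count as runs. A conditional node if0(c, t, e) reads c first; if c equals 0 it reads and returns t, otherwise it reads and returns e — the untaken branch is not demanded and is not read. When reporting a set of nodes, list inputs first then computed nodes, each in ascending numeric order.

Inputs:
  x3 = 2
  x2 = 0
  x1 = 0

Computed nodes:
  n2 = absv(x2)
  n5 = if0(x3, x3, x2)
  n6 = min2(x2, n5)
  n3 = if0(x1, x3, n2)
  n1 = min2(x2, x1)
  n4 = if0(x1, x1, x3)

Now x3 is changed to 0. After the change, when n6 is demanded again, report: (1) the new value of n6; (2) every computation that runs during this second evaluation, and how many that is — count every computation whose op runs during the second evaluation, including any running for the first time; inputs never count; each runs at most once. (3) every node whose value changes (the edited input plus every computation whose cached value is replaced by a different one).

First evaluation (everything demanded from the output):
  n5 = if0(x3=2 -> else branch x2) = 0
  n6 = min2(0, 0) = 0

Propagation after the edit:
  n5: runs — x3 2->0; result 0 (same value as before).
  n6: checked — values it read are unchanged (x2 unchanged, n5 unchanged); reused cached 0 without running.

Key observation: the change is absorbed at n5 — it re-runs but produces the same value, and the output's value is unchanged.

New value of n6: 0.
Computations that run: n5 — 1 in total.
Values that change: x3.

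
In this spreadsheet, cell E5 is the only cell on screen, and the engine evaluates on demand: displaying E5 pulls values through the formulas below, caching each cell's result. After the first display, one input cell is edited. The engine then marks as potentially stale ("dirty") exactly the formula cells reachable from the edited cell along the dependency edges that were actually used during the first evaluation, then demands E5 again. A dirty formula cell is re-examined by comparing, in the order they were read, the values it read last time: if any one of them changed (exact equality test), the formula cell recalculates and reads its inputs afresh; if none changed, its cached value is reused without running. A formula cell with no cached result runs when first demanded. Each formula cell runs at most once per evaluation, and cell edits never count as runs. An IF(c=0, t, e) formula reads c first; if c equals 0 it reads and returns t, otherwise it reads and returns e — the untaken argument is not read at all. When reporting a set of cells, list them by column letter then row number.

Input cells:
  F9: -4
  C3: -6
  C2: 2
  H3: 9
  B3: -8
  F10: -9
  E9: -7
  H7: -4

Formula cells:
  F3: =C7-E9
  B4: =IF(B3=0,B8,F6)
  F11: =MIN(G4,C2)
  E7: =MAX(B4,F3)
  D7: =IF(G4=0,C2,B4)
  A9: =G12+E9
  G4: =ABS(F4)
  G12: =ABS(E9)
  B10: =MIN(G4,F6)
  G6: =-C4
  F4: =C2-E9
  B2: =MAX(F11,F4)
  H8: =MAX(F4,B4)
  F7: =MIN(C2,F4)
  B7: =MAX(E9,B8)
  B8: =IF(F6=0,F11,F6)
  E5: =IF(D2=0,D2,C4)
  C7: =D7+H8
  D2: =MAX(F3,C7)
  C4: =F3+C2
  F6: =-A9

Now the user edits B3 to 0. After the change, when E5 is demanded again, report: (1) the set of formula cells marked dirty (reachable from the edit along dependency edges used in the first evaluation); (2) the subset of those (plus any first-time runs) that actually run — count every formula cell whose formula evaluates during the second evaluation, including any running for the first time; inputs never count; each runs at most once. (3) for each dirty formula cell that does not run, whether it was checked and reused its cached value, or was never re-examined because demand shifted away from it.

Initial pass — values computed on the first demand:
  F4 = 2 - -7 = 9
  G4 = ABS(9) = 9
  G12 = ABS(-7) = 7
  A9 = 7 + -7 = 0
  F6 = -(0) = 0
  B4 = IF(B3=0: B3=-8 -> else branch F6) = 0
  D7 = IF(G4=0: G4=9 -> else branch B4) = 0
  H8 = MAX(9, 0) = 9
  C7 = 0 + 9 = 9
  F3 = 9 - -7 = 16
  C4 = 16 + 2 = 18
  D2 = MAX(16, 9) = 16
  E5 = IF(D2=0: D2=16 -> else branch C4) = 18

Second demand — change propagation:
  F11: newly demanded (no cache) — executes and yields 2.
  B8: newly demanded (no cache) — executes and yields 2.
  B4: re-runs because B3 -8->0; new result 2.
  D7: re-runs because B4 0->2; new result 2.
  H8: re-runs because B4 0->2; new result 9 (unchanged).
  C7: re-runs because D7 0->2; new result 11.
  F3: re-runs because C7 9->11; new result 18.
  C4: re-runs because F3 16->18; new result 20.
  D2: re-runs because F3 16->18; C7 9->11; new result 18.
  E5: re-runs because D2 16->18; C4 18->20; new result 20.

The important point: the flipped condition pulls in fresh nodes; B8, F11 run for the first time.

Dirty set: B4, C4, C7, D2, D7, E5, F3, H8.
Run set: B4, B8, C4, C7, D2, D7, E5, F3, F11, H8 (10 run).
All dirty formula cells ended up running.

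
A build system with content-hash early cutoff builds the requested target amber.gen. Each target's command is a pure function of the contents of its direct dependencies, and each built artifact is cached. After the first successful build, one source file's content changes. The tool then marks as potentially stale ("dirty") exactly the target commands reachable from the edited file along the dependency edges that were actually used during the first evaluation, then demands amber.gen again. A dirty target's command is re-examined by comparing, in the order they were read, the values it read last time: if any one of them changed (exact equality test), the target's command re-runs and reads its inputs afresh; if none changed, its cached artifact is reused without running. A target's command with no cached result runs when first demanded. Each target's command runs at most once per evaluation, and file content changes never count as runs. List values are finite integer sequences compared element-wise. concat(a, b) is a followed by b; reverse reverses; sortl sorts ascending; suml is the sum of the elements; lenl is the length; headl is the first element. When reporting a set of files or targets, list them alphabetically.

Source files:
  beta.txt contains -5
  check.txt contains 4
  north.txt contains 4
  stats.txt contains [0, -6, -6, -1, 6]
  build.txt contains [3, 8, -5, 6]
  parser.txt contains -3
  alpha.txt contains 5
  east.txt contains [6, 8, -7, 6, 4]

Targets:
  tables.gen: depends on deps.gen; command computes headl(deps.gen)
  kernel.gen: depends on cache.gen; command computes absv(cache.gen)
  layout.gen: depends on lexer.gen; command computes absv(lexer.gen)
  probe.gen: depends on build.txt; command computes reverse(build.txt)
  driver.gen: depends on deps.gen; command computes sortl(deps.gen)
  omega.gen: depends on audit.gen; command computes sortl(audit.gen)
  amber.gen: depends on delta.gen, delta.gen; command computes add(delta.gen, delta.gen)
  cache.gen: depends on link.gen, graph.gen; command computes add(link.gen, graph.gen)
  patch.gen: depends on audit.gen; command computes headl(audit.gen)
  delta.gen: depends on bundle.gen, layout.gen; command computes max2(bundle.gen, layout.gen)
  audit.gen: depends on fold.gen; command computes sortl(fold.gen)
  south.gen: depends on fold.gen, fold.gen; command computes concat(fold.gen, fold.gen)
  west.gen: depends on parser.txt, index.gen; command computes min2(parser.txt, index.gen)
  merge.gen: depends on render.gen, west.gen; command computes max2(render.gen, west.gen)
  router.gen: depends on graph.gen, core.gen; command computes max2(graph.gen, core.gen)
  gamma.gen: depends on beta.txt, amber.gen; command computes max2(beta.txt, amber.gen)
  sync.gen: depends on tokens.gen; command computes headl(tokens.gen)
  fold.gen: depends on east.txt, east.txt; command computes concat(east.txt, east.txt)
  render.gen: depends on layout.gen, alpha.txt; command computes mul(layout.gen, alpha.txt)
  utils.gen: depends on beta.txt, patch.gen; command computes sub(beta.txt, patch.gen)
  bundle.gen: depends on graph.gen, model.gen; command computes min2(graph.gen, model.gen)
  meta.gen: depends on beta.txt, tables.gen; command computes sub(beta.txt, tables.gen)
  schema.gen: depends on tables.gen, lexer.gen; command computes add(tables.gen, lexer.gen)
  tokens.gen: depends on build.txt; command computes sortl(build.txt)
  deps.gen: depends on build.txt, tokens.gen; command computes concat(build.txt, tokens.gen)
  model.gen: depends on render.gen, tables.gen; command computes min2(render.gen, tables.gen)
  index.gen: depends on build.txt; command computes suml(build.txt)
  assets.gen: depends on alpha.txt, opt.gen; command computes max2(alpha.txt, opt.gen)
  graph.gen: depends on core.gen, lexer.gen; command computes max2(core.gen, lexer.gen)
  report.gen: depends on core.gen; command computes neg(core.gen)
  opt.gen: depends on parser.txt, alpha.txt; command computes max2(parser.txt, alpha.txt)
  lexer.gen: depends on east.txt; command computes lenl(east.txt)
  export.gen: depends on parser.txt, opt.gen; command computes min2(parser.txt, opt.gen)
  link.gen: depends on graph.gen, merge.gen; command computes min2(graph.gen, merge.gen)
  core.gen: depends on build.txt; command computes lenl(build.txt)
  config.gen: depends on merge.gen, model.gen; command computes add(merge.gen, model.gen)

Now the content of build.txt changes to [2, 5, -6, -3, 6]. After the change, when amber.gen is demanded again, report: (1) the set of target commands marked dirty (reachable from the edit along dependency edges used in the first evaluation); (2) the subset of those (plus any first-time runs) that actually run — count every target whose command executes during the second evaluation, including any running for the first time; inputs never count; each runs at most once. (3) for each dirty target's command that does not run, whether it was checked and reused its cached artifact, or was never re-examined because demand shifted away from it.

First evaluation (everything demanded from the output):
  core.gen = lenl([3, 8, -5, 6]) = 4
  lexer.gen = lenl([6, 8, -7, 6, 4]) = 5
  graph.gen = max2(4, 5) = 5
  layout.gen = absv(5) = 5
  render.gen = mul(5, 5) = 25
  tokens.gen = sortl([3, 8, -5, 6]) = [-5, 3, 6, 8]
  deps.gen = concat([3, 8, -5, 6], [-5, 3, 6, 8]) = [3, 8, -5, 6, -5, 3, 6, 8]
  tables.gen = headl([3, 8, -5, 6, -5, 3, 6, 8]) = 3
  model.gen = min2(25, 3) = 3
  bundle.gen = min2(5, 3) = 3
  delta.gen = max2(3, 5) = 5
  amber.gen = add(5, 5) = 10

Propagation after the edit:
  core.gen: runs — build.txt [3, 8, -5, 6]->[2, 5, -6, -3, 6]; result 5.
  graph.gen: runs — core.gen 4->5; result 5 (same value as before).
  tokens.gen: runs — build.txt [3, 8, -5, 6]->[2, 5, -6, -3, 6]; result [-6, -3, 2, 5, 6].
  deps.gen: runs — build.txt [3, 8, -5, 6]->[2, 5, -6, -3, 6]; tokens.gen [-5, 3, 6, 8]->[-6, -3, 2, 5, 6]; result [2, 5, -6, -3, 6, -6, -3, 2, 5, 6].
  tables.gen: runs — deps.gen [3, 8, -5, 6, -5, 3, 6, 8]->[2, 5, -6, -3, 6, -6, -3, 2, 5, 6]; result 2.
  model.gen: runs — tables.gen 3->2; result 2.
  bundle.gen: runs — model.gen 3->2; result 2.
  delta.gen: runs — bundle.gen 3->2; result 5 (same value as before).
  amber.gen: checked — values it read are unchanged (delta.gen unchanged, delta.gen unchanged); reused cached 10 without running.

Key observation: the cutoff stops propagation at amber.gen — its inputs' values are unchanged, so it reuses its cache.

Marked dirty: amber.gen, bundle.gen, core.gen, delta.gen, deps.gen, graph.gen, model.gen, tables.gen, tokens.gen.
Target commands that run: bundle.gen, core.gen, delta.gen, deps.gen, graph.gen, model.gen, tables.gen, tokens.gen — 8 in total.
Checked but reused from cache: amber.gen.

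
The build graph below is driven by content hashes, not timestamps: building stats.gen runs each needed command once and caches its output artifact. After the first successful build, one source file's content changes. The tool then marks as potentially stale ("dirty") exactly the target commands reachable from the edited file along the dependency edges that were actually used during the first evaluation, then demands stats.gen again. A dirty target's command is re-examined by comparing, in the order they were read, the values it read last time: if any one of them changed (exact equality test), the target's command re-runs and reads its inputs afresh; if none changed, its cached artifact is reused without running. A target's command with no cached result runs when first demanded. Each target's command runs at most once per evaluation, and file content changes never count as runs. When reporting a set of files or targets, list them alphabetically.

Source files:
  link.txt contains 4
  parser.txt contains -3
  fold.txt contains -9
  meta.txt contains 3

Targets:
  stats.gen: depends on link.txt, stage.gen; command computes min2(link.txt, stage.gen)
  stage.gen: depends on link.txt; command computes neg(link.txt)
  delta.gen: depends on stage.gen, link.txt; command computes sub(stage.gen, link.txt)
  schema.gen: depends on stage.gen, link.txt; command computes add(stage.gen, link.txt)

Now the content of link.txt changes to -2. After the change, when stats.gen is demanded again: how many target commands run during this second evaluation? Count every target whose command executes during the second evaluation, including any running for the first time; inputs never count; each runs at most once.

Run set: stage.gen, stats.gen (2 run).

Initial pass — values computed on the first demand:
  stage.gen = neg(4) = -4
  stats.gen = min2(4, -4) = -4

Second demand — change propagation:
  stage.gen: re-runs because link.txt 4->-2; new result 2.
  stats.gen: re-runs because link.txt 4->-2; stage.gen -4->2; new result -2.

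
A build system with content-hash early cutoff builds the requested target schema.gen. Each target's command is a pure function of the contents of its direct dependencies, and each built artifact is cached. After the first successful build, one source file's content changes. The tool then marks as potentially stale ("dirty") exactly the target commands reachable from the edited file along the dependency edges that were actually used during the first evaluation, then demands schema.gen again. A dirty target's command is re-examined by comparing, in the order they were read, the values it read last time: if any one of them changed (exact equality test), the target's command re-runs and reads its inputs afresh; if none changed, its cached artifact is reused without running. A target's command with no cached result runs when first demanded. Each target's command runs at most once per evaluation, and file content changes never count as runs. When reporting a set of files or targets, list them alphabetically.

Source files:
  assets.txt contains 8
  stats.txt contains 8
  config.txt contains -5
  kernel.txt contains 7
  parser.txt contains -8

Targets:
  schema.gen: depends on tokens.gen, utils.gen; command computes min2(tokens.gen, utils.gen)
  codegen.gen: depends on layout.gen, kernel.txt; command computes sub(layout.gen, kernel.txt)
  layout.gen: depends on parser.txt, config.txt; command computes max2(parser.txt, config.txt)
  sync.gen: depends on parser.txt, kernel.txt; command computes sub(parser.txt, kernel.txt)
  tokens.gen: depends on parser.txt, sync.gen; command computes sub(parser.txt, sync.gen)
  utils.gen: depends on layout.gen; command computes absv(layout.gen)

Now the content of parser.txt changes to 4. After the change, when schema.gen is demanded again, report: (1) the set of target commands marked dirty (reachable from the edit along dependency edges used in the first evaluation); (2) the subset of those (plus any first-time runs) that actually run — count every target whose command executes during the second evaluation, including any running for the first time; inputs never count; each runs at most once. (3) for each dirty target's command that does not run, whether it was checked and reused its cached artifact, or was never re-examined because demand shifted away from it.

Marked dirty: layout.gen, schema.gen, sync.gen, tokens.gen, utils.gen.
Target commands that run: layout.gen, schema.gen, sync.gen, tokens.gen, utils.gen — 5 in total.
Every dirty target's command ran.

First evaluation (everything demanded from the output):
  layout.gen = max2(-8, -5) = -5
  sync.gen = sub(-8, 7) = -15
  tokens.gen = sub(-8, -15) = 7
  utils.gen = absv(-5) = 5
  schema.gen = min2(7, 5) = 5

Propagation after the edit:
  layout.gen: runs — parser.txt -8->4; result 4.
  sync.gen: runs — parser.txt -8->4; result -3.
  tokens.gen: runs — parser.txt -8->4; sync.gen -15->-3; result 7 (same value as before).
  utils.gen: runs — layout.gen -5->4; result 4.
  schema.gen: runs — utils.gen 5->4; result 4.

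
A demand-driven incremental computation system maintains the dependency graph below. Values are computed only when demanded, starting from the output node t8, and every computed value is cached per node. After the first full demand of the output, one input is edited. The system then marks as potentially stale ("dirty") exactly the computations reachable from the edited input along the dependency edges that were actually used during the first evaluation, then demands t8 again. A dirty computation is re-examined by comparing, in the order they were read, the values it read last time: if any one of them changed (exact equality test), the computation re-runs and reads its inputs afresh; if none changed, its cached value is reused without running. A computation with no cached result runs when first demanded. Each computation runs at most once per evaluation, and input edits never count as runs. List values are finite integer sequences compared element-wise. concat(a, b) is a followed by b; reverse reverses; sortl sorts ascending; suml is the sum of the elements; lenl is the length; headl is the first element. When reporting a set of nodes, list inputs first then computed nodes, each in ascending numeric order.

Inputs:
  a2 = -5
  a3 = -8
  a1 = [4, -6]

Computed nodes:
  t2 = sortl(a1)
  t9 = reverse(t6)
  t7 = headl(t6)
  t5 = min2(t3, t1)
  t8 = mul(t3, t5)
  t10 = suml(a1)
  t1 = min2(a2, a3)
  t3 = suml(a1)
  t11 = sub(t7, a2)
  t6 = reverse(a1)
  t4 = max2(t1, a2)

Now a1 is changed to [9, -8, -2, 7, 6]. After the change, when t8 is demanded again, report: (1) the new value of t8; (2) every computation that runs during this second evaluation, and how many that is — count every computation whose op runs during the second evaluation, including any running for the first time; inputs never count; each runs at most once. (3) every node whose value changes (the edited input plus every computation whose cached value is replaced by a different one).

New value of t8: -96.
Computations that run: t3, t5, t8 — 3 in total.
Values that change: a1, t3, t8.

First evaluation (everything demanded from the output):
  t1 = min2(-5, -8) = -8
  t3 = suml([4, -6]) = -2
  t5 = min2(-2, -8) = -8
  t8 = mul(-2, -8) = 16

Propagation after the edit:
  t3: runs — a1 [4, -6]->[9, -8, -2, 7, 6]; result 12.
  t5: runs — t3 -2->12; result -8 (same value as before).
  t8: runs — t3 -2->12; result -96.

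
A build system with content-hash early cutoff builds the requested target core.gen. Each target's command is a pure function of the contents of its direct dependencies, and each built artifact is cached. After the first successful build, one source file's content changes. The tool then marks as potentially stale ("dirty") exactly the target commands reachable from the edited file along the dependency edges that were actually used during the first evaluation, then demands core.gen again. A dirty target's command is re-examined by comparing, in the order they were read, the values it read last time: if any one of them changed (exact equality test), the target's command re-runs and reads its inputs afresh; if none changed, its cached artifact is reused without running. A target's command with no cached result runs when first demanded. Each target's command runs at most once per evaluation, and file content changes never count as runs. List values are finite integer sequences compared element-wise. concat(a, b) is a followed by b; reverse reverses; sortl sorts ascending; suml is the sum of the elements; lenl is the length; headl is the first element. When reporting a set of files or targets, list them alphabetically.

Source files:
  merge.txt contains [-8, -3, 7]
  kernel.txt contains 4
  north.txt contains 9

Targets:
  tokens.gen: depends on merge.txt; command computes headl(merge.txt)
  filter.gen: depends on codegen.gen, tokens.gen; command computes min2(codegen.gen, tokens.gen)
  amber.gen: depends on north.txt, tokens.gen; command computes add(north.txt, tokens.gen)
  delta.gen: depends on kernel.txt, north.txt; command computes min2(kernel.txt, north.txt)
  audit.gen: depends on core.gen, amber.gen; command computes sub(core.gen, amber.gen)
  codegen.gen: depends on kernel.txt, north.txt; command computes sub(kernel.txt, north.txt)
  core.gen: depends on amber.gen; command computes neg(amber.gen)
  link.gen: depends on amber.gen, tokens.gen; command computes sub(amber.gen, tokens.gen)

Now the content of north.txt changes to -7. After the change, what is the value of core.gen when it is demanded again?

New value of core.gen: 15.

First evaluation (everything demanded from the output):
  tokens.gen = headl([-8, -3, 7]) = -8
  amber.gen = add(9, -8) = 1
  core.gen = neg(1) = -1

Propagation after the edit:
  amber.gen: runs — north.txt 9->-7; result -15.
  core.gen: runs — amber.gen 1->-15; result 15.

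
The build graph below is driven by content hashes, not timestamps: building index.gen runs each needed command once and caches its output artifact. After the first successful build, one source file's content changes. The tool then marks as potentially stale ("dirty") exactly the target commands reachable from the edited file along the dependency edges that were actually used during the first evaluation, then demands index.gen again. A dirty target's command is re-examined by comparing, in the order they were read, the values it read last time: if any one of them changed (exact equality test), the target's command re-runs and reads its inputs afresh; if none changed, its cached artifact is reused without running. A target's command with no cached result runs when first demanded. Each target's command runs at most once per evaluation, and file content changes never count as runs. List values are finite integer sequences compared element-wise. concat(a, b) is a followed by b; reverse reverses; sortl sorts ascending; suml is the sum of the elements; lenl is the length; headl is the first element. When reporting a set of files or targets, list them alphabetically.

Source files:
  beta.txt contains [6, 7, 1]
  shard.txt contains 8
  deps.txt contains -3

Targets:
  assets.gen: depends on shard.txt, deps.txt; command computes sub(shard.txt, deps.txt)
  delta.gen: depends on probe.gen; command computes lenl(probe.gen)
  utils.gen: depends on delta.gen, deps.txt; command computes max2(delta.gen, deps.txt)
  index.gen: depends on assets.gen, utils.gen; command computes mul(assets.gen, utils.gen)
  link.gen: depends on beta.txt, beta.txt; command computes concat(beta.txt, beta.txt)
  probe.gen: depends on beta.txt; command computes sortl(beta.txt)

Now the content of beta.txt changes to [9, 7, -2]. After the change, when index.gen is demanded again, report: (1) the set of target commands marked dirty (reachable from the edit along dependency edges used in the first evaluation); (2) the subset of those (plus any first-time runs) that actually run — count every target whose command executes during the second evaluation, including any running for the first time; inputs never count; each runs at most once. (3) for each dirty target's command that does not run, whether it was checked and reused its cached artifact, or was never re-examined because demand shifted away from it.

Dirty set: delta.gen, index.gen, probe.gen, utils.gen.
Run set: delta.gen, probe.gen (2 run).
Re-examined without running (cache reused): index.gen, utils.gen.
The important point: delta.gen recomputes to an identical value, and the output ends up unchanged.

Initial pass — values computed on the first demand:
  assets.gen = sub(8, -3) = 11
  probe.gen = sortl([6, 7, 1]) = [1, 6, 7]
  delta.gen = lenl([1, 6, 7]) = 3
  utils.gen = max2(3, -3) = 3
  index.gen = mul(11, 3) = 33

Second demand — change propagation:
  probe.gen: re-runs because beta.txt [6, 7, 1]->[9, 7, -2]; new result [-2, 7, 9].
  delta.gen: re-runs because probe.gen [1, 6, 7]->[-2, 7, 9]; new result 3 (unchanged).
  utils.gen: re-examined; everything it read last time is the same (delta.gen unchanged, deps.txt unchanged) — cache 3 kept, no run.
  index.gen: re-examined; everything it read last time is the same (assets.gen unchanged, utils.gen unchanged) — cache 33 kept, no run.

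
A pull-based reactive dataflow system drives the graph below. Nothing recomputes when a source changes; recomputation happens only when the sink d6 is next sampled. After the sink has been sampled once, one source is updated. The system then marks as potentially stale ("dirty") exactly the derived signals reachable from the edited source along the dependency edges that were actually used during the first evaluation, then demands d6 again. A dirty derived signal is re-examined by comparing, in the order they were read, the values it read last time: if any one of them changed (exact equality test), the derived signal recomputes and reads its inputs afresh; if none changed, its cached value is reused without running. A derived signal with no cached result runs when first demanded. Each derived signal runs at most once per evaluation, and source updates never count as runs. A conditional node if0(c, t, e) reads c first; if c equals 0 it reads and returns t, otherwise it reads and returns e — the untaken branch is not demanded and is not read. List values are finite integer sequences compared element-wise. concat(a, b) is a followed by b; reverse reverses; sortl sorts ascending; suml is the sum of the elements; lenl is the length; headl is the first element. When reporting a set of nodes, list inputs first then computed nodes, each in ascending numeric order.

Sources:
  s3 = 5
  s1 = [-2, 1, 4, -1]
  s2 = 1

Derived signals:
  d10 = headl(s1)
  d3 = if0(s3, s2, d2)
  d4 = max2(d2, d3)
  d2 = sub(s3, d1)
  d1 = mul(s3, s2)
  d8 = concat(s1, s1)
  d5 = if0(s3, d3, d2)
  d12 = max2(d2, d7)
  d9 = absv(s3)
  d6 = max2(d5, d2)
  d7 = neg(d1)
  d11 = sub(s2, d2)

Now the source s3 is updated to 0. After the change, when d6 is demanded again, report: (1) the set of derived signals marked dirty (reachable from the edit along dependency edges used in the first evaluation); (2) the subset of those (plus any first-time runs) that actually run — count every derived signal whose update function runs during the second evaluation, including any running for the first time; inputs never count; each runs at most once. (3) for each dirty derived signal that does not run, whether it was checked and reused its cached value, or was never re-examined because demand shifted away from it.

Marked dirty: d1, d2, d5, d6.
Derived signals that run: d1, d2, d3, d5, d6 — 5 in total.
Every dirty derived signal ran.
Key observation: a condition flipped, so demand reaches new nodes — d3 runs for the first time.

First evaluation (everything demanded from the output):
  d1 = mul(5, 1) = 5
  d2 = sub(5, 5) = 0
  d5 = if0(s3=5 -> else branch d2) = 0
  d6 = max2(0, 0) = 0

Propagation after the edit:
  d1: runs — s3 5->0; result 0.
  d2: runs — s3 5->0; d1 5->0; result 0 (same value as before).
  d3: demanded for the first time — runs, produces 1.
  d5: runs — s3 5->0; result 1.
  d6: runs — d5 0->1; result 1.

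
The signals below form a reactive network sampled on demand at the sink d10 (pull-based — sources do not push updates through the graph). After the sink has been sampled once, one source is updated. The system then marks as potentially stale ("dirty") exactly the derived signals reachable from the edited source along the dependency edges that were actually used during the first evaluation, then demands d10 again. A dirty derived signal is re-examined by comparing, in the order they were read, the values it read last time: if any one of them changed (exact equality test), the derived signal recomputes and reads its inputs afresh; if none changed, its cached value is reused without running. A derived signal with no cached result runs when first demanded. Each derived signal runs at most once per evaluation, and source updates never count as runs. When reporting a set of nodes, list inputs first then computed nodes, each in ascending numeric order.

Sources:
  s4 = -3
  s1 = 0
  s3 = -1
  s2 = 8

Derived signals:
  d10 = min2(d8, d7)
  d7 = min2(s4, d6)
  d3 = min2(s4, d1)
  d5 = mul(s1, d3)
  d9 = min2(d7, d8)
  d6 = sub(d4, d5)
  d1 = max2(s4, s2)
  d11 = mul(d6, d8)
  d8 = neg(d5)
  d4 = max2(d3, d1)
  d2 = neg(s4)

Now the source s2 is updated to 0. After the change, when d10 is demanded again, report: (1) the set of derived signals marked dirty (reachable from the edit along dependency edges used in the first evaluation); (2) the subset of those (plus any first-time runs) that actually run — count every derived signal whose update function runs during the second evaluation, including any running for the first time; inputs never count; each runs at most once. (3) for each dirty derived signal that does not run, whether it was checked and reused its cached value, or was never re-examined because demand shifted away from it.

Dirty set: d1, d3, d4, d5, d6, d7, d8, d10.
Run set: d1, d3, d4, d6, d7 (5 run).
Re-examined without running (cache reused): d5, d8, d10.
The important point: at d5 every value read last time is unchanged, so the dirty flag clears without a run.

Initial pass — values computed on the first demand:
  d1 = max2(-3, 8) = 8
  d3 = min2(-3, 8) = -3
  d4 = max2(-3, 8) = 8
  d5 = mul(0, -3) = 0
  d6 = sub(8, 0) = 8
  d7 = min2(-3, 8) = -3
  d8 = neg(0) = 0
  d10 = min2(0, -3) = -3

Second demand — change propagation:
  d1: re-runs because s2 8->0; new result 0.
  d3: re-runs because d1 8->0; new result -3 (unchanged).
  d4: re-runs because d1 8->0; new result 0.
  d5: re-examined; everything it read last time is the same (s1 unchanged, d3 unchanged) — cache 0 kept, no run.
  d6: re-runs because d4 8->0; new result 0.
  d7: re-runs because d6 8->0; new result -3 (unchanged).
  d8: re-examined; everything it read last time is the same (d5 unchanged) — cache 0 kept, no run.
  d10: re-examined; everything it read last time is the same (d8 unchanged, d7 unchanged) — cache -3 kept, no run.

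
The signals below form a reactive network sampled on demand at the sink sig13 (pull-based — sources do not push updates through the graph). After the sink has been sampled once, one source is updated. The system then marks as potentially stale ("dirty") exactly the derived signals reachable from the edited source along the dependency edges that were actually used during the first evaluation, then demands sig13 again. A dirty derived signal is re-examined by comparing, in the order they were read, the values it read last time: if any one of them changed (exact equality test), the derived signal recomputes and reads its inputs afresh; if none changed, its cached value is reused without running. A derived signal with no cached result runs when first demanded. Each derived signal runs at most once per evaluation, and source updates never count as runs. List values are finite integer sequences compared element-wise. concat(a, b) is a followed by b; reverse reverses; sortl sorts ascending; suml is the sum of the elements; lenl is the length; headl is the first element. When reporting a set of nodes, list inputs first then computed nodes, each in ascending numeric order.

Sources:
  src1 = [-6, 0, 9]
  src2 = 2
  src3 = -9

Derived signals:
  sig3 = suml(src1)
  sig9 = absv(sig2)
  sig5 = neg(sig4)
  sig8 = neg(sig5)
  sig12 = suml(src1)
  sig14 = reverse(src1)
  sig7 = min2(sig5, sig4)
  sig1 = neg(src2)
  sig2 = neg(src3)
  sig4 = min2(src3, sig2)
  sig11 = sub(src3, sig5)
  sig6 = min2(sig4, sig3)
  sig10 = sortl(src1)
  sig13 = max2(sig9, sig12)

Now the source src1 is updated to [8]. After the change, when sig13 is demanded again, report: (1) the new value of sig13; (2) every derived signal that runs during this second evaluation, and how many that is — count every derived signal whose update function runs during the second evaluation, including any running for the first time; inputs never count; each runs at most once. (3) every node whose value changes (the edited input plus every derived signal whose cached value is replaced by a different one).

Initial pass — values computed on the first demand:
  sig2 = neg(-9) = 9
  sig9 = absv(9) = 9
  sig12 = suml([-6, 0, 9]) = 3
  sig13 = max2(9, 3) = 9

Second demand — change propagation:
  sig12: re-runs because src1 [-6, 0, 9]->[8]; new result 8.
  sig13: re-runs because sig12 3->8; new result 9 (unchanged).

sig13 now evaluates to 9.
Run set: sig12, sig13 (2 run).
Changed values: src1, sig12.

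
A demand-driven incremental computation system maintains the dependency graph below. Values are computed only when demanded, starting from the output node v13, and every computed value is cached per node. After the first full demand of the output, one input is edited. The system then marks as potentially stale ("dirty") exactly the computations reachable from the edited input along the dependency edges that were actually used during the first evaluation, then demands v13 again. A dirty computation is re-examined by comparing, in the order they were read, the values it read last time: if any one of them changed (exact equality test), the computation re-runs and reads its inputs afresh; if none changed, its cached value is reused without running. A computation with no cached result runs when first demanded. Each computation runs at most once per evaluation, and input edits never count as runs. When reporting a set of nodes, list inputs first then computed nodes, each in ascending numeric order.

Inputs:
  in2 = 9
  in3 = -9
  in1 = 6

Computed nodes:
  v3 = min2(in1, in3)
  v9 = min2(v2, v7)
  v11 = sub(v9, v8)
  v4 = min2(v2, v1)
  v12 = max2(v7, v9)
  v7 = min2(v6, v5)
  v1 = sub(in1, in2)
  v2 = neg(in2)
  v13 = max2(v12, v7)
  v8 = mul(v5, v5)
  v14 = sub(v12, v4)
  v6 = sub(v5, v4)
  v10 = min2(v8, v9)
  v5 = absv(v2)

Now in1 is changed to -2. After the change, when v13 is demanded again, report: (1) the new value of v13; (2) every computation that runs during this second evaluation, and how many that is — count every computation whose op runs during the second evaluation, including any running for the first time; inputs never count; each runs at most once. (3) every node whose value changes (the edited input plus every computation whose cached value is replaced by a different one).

New value of v13: 9.
Computations that run: v1, v4, v6, v7 — 4 in total.
Values that change: in1, v1, v4, v6.
Key observation: the change is absorbed at v7 — it re-runs but produces the same value, and the output's value is unchanged.

First evaluation (everything demanded from the output):
  v1 = sub(6, 9) = -3
  v2 = neg(9) = -9
  v4 = min2(-9, -3) = -9
  v5 = absv(-9) = 9
  v6 = sub(9, -9) = 18
  v7 = min2(18, 9) = 9
  v9 = min2(-9, 9) = -9
  v12 = max2(9, -9) = 9
  v13 = max2(9, 9) = 9

Propagation after the edit:
  v1: runs — in1 6->-2; result -11.
  v4: runs — v1 -3->-11; result -11.
  v6: runs — v4 -9->-11; result 20.
  v7: runs — v6 18->20; result 9 (same value as before).
  v9: checked — values it read are unchanged (v2 unchanged, v7 unchanged); reused cached -9 without running.
  v12: checked — values it read are unchanged (v7 unchanged, v9 unchanged); reused cached 9 without running.
  v13: checked — values it read are unchanged (v12 unchanged, v7 unchanged); reused cached 9 without running.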